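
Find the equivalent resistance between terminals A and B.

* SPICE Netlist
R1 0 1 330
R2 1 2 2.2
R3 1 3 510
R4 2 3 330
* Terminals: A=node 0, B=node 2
Reduce the network between node 0 (A) and node 2 (B) by series/parallel combination:
  Rs1 = R3 + R4 (series, joined only at node 3) = 510 + 330 = 840 Ω
  Rp1 = R2 ‖ Rs1 (parallel, both between nodes 1 and 2) = 1/(1/2.2 + 1/840) = 2.194 Ω
  Rs2 = R1 + Rp1 (series, joined only at node 1) = 330 + 2.194 = 332.2 Ω
R_eq = 332.2 Ω

Final answer: 332.2 Ω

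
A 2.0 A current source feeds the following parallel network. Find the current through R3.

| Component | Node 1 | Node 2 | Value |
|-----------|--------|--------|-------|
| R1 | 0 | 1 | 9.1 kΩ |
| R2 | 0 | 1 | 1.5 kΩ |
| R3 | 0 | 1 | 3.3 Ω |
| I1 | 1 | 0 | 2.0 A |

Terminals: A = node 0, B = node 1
All resistors sit directly between nodes 0 and 1, so they are in parallel and share one voltage V; the full source current 2 A splits among them.
1/R_par = 1/9100 + 1/1500 + 1/3.3 = 0.3038 S  =>  R_par = 3.292 Ω
V = I × R_par = 2 × 3.292 = 6.583 V
I_R3 = V/R3 = 6.583/3.3 = 1.995 A

Final answer: 1.995 A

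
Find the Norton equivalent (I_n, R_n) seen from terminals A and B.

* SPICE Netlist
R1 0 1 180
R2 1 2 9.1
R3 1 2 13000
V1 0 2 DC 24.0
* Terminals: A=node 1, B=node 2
Find the Thévenin equivalent first; then I_n = V_th/R_th and R_n = R_th.
Step 1 — V_th is the open-circuit voltage V_A - V_B (nothing connected across the terminals).
Nodal analysis, taking node 2 as the 0 V reference.
Source V1 fixes V_0 = 24 V.
KCL at each unknown node (sum of currents leaving = 0; resistances in Ω):
  Node 1: (V_1 - 24)/180 + (V_1 - 0)/9.1 + (V_1 - 0)/13000 = 0
Collecting terms: 0.1155 × V_1 = 0.1333  =>  V_1 = 1.154 V
V_th = V_1 - V_2 = 1.154 - 0 = 1.154 V
Step 2 — R_th: zero the source — replace V1 by a short circuit (node 2 merges into node 0) — and find the resistance seen between A (node 1) and B (node 0).
Reduce the network between node 1 (A) and node 0 (B) by series/parallel combination:
  Rp1 = R1 ‖ R2 ‖ R3 (parallel, all between nodes 0 and 1) = 1/(1/180 + 1/9.1 + 1/13000) = 8.656 Ω
R_th = 8.656 Ω
I_n = V_th/R_th = 1.154/8.656 = 0.1333 A, and R_n = R_th = 8.656 Ω

Final answer: I_n = 0.1333 A, R_n = 8.656 Ω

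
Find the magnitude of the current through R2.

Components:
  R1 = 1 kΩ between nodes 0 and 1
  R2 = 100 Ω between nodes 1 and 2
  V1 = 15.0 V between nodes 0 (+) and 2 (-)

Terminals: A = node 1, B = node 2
Nodal analysis, taking node 2 as the 0 V reference.
Source V1 fixes V_0 = 15 V.
KCL at each unknown node (sum of currents leaving = 0; resistances in Ω):
  Node 1: (V_1 - 15)/1000 + (V_1 - 0)/100 = 0
Collecting terms: 0.011 × V_1 = 0.015  =>  V_1 = 1.364 V
I_R2 = (V_1 - V_2)/R2 = (1.364 - 0)/100 = 0.01364 A
|I_R2| = 0.01364 A

Final answer: |I_R2| = 0.01364 A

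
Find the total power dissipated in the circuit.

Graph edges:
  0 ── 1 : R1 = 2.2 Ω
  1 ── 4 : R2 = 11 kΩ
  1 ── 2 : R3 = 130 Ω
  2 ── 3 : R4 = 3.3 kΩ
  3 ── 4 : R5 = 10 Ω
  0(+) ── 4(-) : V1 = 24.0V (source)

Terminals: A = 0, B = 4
Nodal analysis, taking node 4 as the 0 V reference.
Source V1 fixes V_0 = 24 V.
KCL at each unknown node (sum of currents leaving = 0; resistances in Ω):
  Node 1: (V_1 - 24)/2.2 + (V_1 - 0)/11000 + (V_1 - V_2)/130 = 0
  Node 2: (V_2 - V_1)/130 + (V_2 - V_3)/3300 = 0
  Node 3: (V_3 - V_2)/3300 + (V_3 - 0)/10 = 0
Collecting terms (coefficients in siemens):
  0.4623·V_1 - 0.007692·V_2 = 10.91
  0.007995·V_2 - 0.007692·V_1 - 0.000303·V_3 = 0
  0.1003·V_3 - 0.000303·V_2 = 0
Solving these 3 simultaneous equations (Gaussian elimination) gives:
  V_1 = 23.98 V, V_2 = 23.07 V, V_3 = 0.06971 V
Power in each resistor, P = (ΔV)²/R:
  P_R1 = (24 - 23.98)²/2.2 = 0.0001842 W
  P_R2 = (23.98 - 0)²/11000 = 0.05228 W
  P_R3 = (23.98 - 23.07)²/130 = 0.006317 W
  P_R4 = (23.07 - 0.06971)²/3300 = 0.1604 W
  P_R5 = (0.06971 - 0)²/10 = 0.0004859 W
P_total = P_R1 + P_R2 + P_R3 + P_R4 + P_R5 = 0.2196 W

Final answer: 0.2196 W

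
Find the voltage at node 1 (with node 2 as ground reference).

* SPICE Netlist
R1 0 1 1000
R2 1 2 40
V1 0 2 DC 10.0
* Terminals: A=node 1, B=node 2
Nodal analysis, taking node 2 as the 0 V reference.
Source V1 fixes V_0 = 10 V.
KCL at each unknown node (sum of currents leaving = 0; resistances in Ω):
  Node 1: (V_1 - 10)/1000 + (V_1 - 0)/40 = 0
Collecting terms: 0.026 × V_1 = 0.01  =>  V_1 = 0.3846 V
The requested potential is V_1 = 0.3846 V.

Final answer: V_1 = 0.3846 V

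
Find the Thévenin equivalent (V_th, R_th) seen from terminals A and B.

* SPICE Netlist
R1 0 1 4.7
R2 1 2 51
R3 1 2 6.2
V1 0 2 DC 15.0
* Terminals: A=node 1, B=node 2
Step 1 — V_th is the open-circuit voltage V_A - V_B (nothing connected across the terminals).
Nodal analysis, taking node 2 as the 0 V reference.
Source V1 fixes V_0 = 15 V.
KCL at each unknown node (sum of currents leaving = 0; resistances in Ω):
  Node 1: (V_1 - 15)/4.7 + (V_1 - 0)/51 + (V_1 - 0)/6.2 = 0
Collecting terms: 0.3937 × V_1 = 3.191  =>  V_1 = 8.107 V
V_th = V_1 - V_2 = 8.107 - 0 = 8.107 V
Step 2 — R_th: zero the source — replace V1 by a short circuit (node 2 merges into node 0) — and find the resistance seen between A (node 1) and B (node 0).
Reduce the network between node 1 (A) and node 0 (B) by series/parallel combination:
  Rp1 = R1 ‖ R2 ‖ R3 (parallel, all between nodes 0 and 1) = 1/(1/4.7 + 1/51 + 1/6.2) = 2.54 Ω
R_th = 2.54 Ω

Final answer: V_th = 8.107 V, R_th = 2.54 Ω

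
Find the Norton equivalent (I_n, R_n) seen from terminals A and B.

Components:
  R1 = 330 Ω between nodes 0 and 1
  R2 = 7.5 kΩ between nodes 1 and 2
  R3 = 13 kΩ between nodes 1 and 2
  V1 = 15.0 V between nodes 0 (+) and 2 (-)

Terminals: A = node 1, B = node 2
Find the Thévenin equivalent first; then I_n = V_th/R_th and R_n = R_th.
Step 1 — V_th is the open-circuit voltage V_A - V_B (nothing connected across the terminals).
Nodal analysis, taking node 2 as the 0 V reference.
Source V1 fixes V_0 = 15 V.
KCL at each unknown node (sum of currents leaving = 0; resistances in Ω):
  Node 1: (V_1 - 15)/330 + (V_1 - 0)/7500 + (V_1 - 0)/13000 = 0
Collecting terms: 0.003241 × V_1 = 0.04545  =>  V_1 = 14.03 V
V_th = V_1 - V_2 = 14.03 - 0 = 14.03 V
Step 2 — R_th: zero the source — replace V1 by a short circuit (node 2 merges into node 0) — and find the resistance seen between A (node 1) and B (node 0).
Reduce the network between node 1 (A) and node 0 (B) by series/parallel combination:
  Rp1 = R1 ‖ R2 ‖ R3 (parallel, all between nodes 0 and 1) = 1/(1/330 + 1/7500 + 1/13000) = 308.6 Ω
R_th = 308.6 Ω
I_n = V_th/R_th = 14.03/308.6 = 0.04545 A, and R_n = R_th = 308.6 Ω

Final answer: I_n = 0.04545 A, R_n = 308.6 Ω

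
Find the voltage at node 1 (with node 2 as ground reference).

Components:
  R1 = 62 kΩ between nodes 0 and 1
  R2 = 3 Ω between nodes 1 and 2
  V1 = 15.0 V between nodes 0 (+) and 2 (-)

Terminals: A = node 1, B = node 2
Nodal analysis, taking node 2 as the 0 V reference.
Source V1 fixes V_0 = 15 V.
KCL at each unknown node (sum of currents leaving = 0; resistances in Ω):
  Node 1: (V_1 - 15)/62000 + (V_1 - 0)/3 = 0
Collecting terms: 0.3333 × V_1 = 0.0002419  =>  V_1 = 0.0007258 V
The requested potential is V_1 = 0.0007258 V.

Final answer: V_1 = 0.0007258 V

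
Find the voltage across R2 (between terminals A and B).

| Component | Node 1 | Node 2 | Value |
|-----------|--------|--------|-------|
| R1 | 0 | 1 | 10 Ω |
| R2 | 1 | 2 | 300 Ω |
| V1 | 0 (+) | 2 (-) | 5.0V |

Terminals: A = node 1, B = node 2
R1 and R2 are in series across V1 (node 0 → node 1 → node 2), and the output A–B is taken across R2, so this is a voltage divider.
Series current: I = V1/(R1 + R2) = 5/(10 + 300) = 5/310 = 0.01613 A
V_R2 = I × R2 = V1 × R2/(R1 + R2) = 5 × 300/310 = 4.839 V

Final answer: 4.839 V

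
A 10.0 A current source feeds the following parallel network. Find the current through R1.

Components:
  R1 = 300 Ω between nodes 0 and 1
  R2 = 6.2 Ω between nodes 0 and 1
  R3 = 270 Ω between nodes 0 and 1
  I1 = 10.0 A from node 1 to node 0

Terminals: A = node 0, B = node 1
All resistors sit directly between nodes 0 and 1, so they are in parallel and share one voltage V; the full source current 10 A splits among them.
1/R_par = 1/300 + 1/6.2 + 1/270 = 0.1683 S  =>  R_par = 5.941 Ω
V = I × R_par = 10 × 5.941 = 59.41 V
I_R1 = V/R1 = 59.41/300 = 0.198 A

Final answer: 0.198 A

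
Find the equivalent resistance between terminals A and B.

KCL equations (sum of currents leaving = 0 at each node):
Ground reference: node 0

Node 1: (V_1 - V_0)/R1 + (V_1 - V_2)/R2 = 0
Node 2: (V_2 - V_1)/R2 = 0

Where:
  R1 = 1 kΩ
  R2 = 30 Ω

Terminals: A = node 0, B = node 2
Reduce the network between node 0 (A) and node 2 (B) by series/parallel combination:
  Rs1 = R1 + R2 (series, joined only at node 1) = 1000 + 30 = 1030 Ω
R_eq = 1.03 kΩ

Final answer: 1.03 kΩ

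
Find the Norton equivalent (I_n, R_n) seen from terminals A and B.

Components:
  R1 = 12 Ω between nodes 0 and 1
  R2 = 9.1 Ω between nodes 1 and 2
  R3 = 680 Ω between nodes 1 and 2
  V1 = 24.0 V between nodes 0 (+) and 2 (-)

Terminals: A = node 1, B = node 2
Find the Thévenin equivalent first; then I_n = V_th/R_th and R_n = R_th.
Step 1 — V_th is the open-circuit voltage V_A - V_B (nothing connected across the terminals).
Nodal analysis, taking node 2 as the 0 V reference.
Source V1 fixes V_0 = 24 V.
KCL at each unknown node (sum of currents leaving = 0; resistances in Ω):
  Node 1: (V_1 - 24)/12 + (V_1 - 0)/9.1 + (V_1 - 0)/680 = 0
Collecting terms: 0.1947 × V_1 = 2  =>  V_1 = 10.27 V
V_th = V_1 - V_2 = 10.27 - 0 = 10.27 V
Step 2 — R_th: zero the source — replace V1 by a short circuit (node 2 merges into node 0) — and find the resistance seen between A (node 1) and B (node 0).
Reduce the network between node 1 (A) and node 0 (B) by series/parallel combination:
  Rp1 = R1 ‖ R2 ‖ R3 (parallel, all between nodes 0 and 1) = 1/(1/12 + 1/9.1 + 1/680) = 5.136 Ω
R_th = 5.136 Ω
I_n = V_th/R_th = 10.27/5.136 = 2 A, and R_n = R_th = 5.136 Ω

Final answer: I_n = 2 A, R_n = 5.136 Ω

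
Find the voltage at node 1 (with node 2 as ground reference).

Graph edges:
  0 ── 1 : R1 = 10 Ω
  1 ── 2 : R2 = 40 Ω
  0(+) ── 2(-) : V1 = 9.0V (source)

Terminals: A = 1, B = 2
Nodal analysis, taking node 2 as the 0 V reference.
Source V1 fixes V_0 = 9 V.
KCL at each unknown node (sum of currents leaving = 0; resistances in Ω):
  Node 1: (V_1 - 9)/10 + (V_1 - 0)/40 = 0
Collecting terms: 0.125 × V_1 = 0.9  =>  V_1 = 7.2 V
The requested potential is V_1 = 7.2 V.

Final answer: V_1 = 7.2 V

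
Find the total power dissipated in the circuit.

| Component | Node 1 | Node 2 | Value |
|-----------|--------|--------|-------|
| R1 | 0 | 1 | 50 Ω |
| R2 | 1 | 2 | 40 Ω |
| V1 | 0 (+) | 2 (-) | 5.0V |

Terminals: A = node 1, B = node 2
Nodal analysis, taking node 2 as the 0 V reference.
Source V1 fixes V_0 = 5 V.
KCL at each unknown node (sum of currents leaving = 0; resistances in Ω):
  Node 1: (V_1 - 5)/50 + (V_1 - 0)/40 = 0
Collecting terms: 0.045 × V_1 = 0.1  =>  V_1 = 2.222 V
Power in each resistor, P = (ΔV)²/R:
  P_R1 = (5 - 2.222)²/50 = 0.1543 W
  P_R2 = (2.222 - 0)²/40 = 0.1235 W
P_total = P_R1 + P_R2 = 0.2778 W

Final answer: 0.2778 W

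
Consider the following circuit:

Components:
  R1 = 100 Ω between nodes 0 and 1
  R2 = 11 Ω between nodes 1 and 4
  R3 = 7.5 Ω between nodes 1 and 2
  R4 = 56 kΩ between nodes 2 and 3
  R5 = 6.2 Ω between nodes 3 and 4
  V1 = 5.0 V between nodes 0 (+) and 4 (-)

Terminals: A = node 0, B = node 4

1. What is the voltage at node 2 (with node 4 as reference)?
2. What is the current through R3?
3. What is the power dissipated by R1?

Nodal analysis, taking node 4 as the 0 V reference.
Source V1 fixes V_0 = 5 V.
KCL at each unknown node (sum of currents leaving = 0; resistances in Ω):
  Node 1: (V_1 - 5)/100 + (V_1 - 0)/11 + (V_1 - V_2)/7.5 = 0
  Node 2: (V_2 - V_1)/7.5 + (V_2 - V_3)/56000 = 0
  Node 3: (V_3 - V_2)/56000 + (V_3 - 0)/6.2 = 0
Collecting terms (coefficients in siemens):
  0.2342·V_1 - 0.1333·V_2 = 0.05
  0.1334·V_2 - 0.1333·V_1 - 0.00001786·V_3 = 0
  0.1613·V_3 - 0.00001786·V_2 = 0
Solving these 3 simultaneous equations (Gaussian elimination) gives:
  V_1 = 0.4954 V, V_2 = 0.4953 V, V_3 = 0.00005484 V
Part 1:
  Read off the nodal solution: V_2 = 0.4953 V
Part 2:
  I_R3 = (V_1 - V_2)/R3 = (0.4954 - 0.4953)/7.5 = 0.000008844 A
  Magnitude: I_R3 = 0.000008844 A
Part 3:
  I_R1 = (V_0 - V_1)/R1 = (5 - 0.4954)/100 = 0.04505 A
  P_R1 = I_R1² × R1 = (0.04505)² × 100 = 0.2029 W

Final answers:
1. V_2 = 0.4953 V
2. I_R3 = 8.844e-06 A
3. P_R1 = 0.2029 W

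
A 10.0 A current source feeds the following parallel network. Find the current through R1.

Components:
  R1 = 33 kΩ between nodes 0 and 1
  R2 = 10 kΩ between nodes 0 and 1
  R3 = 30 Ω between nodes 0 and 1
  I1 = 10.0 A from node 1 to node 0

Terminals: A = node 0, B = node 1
All resistors sit directly between nodes 0 and 1, so they are in parallel and share one voltage V; the full source current 10 A splits among them.
1/R_par = 1/33000 + 1/10000 + 1/30 = 0.03346 S  =>  R_par = 29.88 Ω
V = I × R_par = 10 × 29.88 = 298.8 V
I_R1 = V/R1 = 298.8/33000 = 0.009056 A

Final answer: 0.009056 A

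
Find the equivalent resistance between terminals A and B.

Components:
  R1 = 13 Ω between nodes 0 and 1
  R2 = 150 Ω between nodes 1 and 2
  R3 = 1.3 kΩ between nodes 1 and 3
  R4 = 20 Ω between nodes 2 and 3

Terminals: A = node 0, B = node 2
Reduce the network between node 0 (A) and node 2 (B) by series/parallel combination:
  Rs1 = R3 + R4 (series, joined only at node 3) = 1300 + 20 = 1320 Ω
  Rp1 = R2 ‖ Rs1 (parallel, both between nodes 1 and 2) = 1/(1/150 + 1/1320) = 134.7 Ω
  Rs2 = R1 + Rp1 (series, joined only at node 1) = 13 + 134.7 = 147.7 Ω
R_eq = 147.7 Ω

Final answer: 147.7 Ω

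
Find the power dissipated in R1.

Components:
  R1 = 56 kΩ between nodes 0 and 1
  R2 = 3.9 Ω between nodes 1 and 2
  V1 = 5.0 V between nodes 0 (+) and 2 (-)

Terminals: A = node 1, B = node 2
Nodal analysis, taking node 2 as the 0 V reference.
Source V1 fixes V_0 = 5 V.
KCL at each unknown node (sum of currents leaving = 0; resistances in Ω):
  Node 1: (V_1 - 5)/56000 + (V_1 - 0)/3.9 = 0
Collecting terms: 0.2564 × V_1 = 0.00008929  =>  V_1 = 0.0003482 V
I_R1 = (V_0 - V_1)/R1 = (5 - 0.0003482)/56000 = 0.00008928 A
P_R1 = I_R1² × R1 = (0.00008928)² × 56000 = 0.0004464 W

Final answer: 0.0004464 W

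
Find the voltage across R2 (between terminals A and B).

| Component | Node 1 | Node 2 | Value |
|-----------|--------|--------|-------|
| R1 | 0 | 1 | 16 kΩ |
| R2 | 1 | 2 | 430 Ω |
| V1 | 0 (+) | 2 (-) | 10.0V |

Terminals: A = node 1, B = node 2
R1 and R2 are in series across V1 (node 0 → node 1 → node 2), and the output A–B is taken across R2, so this is a voltage divider.
Series current: I = V1/(R1 + R2) = 10/(16000 + 430) = 10/16430 = 0.0006086 A
V_R2 = I × R2 = V1 × R2/(R1 + R2) = 10 × 430/16430 = 0.2617 V

Final answer: 0.2617 V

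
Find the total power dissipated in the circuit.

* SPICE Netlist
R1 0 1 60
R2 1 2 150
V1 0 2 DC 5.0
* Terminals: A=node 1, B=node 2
Nodal analysis, taking node 2 as the 0 V reference.
Source V1 fixes V_0 = 5 V.
KCL at each unknown node (sum of currents leaving = 0; resistances in Ω):
  Node 1: (V_1 - 5)/60 + (V_1 - 0)/150 = 0
Collecting terms: 0.02333 × V_1 = 0.08333  =>  V_1 = 3.571 V
Power in each resistor, P = (ΔV)²/R:
  P_R1 = (5 - 3.571)²/60 = 0.03401 W
  P_R2 = (3.571 - 0)²/150 = 0.08503 W
P_total = P_R1 + P_R2 = 0.119 W

Final answer: 0.119 W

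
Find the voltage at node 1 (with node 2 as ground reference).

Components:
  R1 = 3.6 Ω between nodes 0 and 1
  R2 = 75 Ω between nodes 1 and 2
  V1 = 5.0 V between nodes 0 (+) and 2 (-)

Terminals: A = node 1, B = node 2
Nodal analysis, taking node 2 as the 0 V reference.
Source V1 fixes V_0 = 5 V.
KCL at each unknown node (sum of currents leaving = 0; resistances in Ω):
  Node 1: (V_1 - 5)/3.6 + (V_1 - 0)/75 = 0
Collecting terms: 0.2911 × V_1 = 1.389  =>  V_1 = 4.771 V
The requested potential is V_1 = 4.771 V.

Final answer: V_1 = 4.771 V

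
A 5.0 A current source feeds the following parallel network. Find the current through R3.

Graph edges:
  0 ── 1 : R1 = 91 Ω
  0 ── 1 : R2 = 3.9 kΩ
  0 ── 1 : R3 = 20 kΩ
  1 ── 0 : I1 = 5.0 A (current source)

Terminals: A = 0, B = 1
All resistors sit directly between nodes 0 and 1, so they are in parallel and share one voltage V; the full source current 5 A splits among them.
1/R_par = 1/91 + 1/3900 + 1/20000 = 0.0113 S  =>  R_par = 88.53 Ω
V = I × R_par = 5 × 88.53 = 442.7 V
I_R3 = V/R3 = 442.7/20000 = 0.02213 A

Final answer: 0.02213 A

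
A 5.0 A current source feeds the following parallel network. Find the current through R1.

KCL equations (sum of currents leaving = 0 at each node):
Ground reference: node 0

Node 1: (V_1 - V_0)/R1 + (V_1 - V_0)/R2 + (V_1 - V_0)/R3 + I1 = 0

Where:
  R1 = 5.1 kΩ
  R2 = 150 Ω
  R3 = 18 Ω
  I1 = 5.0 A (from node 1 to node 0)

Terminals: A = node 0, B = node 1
All resistors sit directly between nodes 0 and 1, so they are in parallel and share one voltage V; the full source current 5 A splits among them.
1/R_par = 1/5100 + 1/150 + 1/18 = 0.06242 S  =>  R_par = 16.02 Ω
V = I × R_par = 5 × 16.02 = 80.1 V
I_R1 = V/R1 = 80.1/5100 = 0.01571 A

Final answer: 0.01571 A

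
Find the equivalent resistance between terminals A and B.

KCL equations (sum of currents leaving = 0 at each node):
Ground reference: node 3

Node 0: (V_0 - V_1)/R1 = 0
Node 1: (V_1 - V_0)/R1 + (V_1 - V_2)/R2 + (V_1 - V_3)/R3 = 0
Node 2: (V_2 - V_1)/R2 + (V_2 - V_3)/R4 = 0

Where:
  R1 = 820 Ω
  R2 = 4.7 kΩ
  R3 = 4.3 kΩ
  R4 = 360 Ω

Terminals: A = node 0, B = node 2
Reduce the network between node 0 (A) and node 2 (B) by series/parallel combination:
  Rs1 = R3 + R4 (series, joined only at node 3) = 4300 + 360 = 4660 Ω
  Rp1 = R2 ‖ Rs1 (parallel, both between nodes 1 and 2) = 1/(1/4700 + 1/4660) = 2340 Ω
  Rs2 = R1 + Rp1 (series, joined only at node 1) = 820 + 2340 = 3160 Ω
R_eq = 3.16 kΩ

Final answer: 3.16 kΩ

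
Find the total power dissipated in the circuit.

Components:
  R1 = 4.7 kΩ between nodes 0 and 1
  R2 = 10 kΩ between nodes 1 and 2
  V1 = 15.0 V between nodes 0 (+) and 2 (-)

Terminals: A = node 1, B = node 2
Nodal analysis, taking node 2 as the 0 V reference.
Source V1 fixes V_0 = 15 V.
KCL at each unknown node (sum of currents leaving = 0; resistances in Ω):
  Node 1: (V_1 - 15)/4700 + (V_1 - 0)/10000 = 0
Collecting terms: 0.0003128 × V_1 = 0.003191  =>  V_1 = 10.2 V
Power in each resistor, P = (ΔV)²/R:
  P_R1 = (15 - 10.2)²/4700 = 0.004894 W
  P_R2 = (10.2 - 0)²/10000 = 0.01041 W
P_total = P_R1 + P_R2 = 0.01531 W

Final answer: 0.01531 W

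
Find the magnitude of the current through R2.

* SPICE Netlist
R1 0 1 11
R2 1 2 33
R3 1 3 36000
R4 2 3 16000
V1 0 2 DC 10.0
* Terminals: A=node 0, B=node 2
Nodal analysis, taking node 2 as the 0 V reference.
Source V1 fixes V_0 = 10 V.
KCL at each unknown node (sum of currents leaving = 0; resistances in Ω):
  Node 1: (V_1 - 10)/11 + (V_1 - 0)/33 + (V_1 - V_3)/36000 = 0
  Node 3: (V_3 - V_1)/36000 + (V_3 - 0)/16000 = 0
Collecting terms (coefficients in siemens):
  0.1212·V_1 - 0.00002778·V_3 = 0.9091
  0.00009028·V_3 - 0.00002778·V_1 = 0
Determinant D = (0.1212)(0.00009028) - (-0.00002778)(-0.00002778) = 0.00001094
V_1 = [(0.9091)(0.00009028) - (-0.00002778)(0)]/D = 7.499 V
V_3 = [(0.1212)(0) - (0.9091)(-0.00002778)]/D = 2.307 V
I_R2 = (V_1 - V_2)/R2 = (7.499 - 0)/33 = 0.2272 A
|I_R2| = 0.2272 A

Final answer: |I_R2| = 0.2272 A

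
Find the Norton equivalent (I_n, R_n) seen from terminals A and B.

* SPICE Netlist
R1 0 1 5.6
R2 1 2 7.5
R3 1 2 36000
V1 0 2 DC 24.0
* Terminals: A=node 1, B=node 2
Find the Thévenin equivalent first; then I_n = V_th/R_th and R_n = R_th.
Step 1 — V_th is the open-circuit voltage V_A - V_B (nothing connected across the terminals).
Nodal analysis, taking node 2 as the 0 V reference.
Source V1 fixes V_0 = 24 V.
KCL at each unknown node (sum of currents leaving = 0; resistances in Ω):
  Node 1: (V_1 - 24)/5.6 + (V_1 - 0)/7.5 + (V_1 - 0)/36000 = 0
Collecting terms: 0.3119 × V_1 = 4.286  =>  V_1 = 13.74 V
V_th = V_1 - V_2 = 13.74 - 0 = 13.74 V
Step 2 — R_th: zero the source — replace V1 by a short circuit (node 2 merges into node 0) — and find the resistance seen between A (node 1) and B (node 0).
Reduce the network between node 1 (A) and node 0 (B) by series/parallel combination:
  Rp1 = R1 ‖ R2 ‖ R3 (parallel, all between nodes 0 and 1) = 1/(1/5.6 + 1/7.5 + 1/36000) = 3.206 Ω
R_th = 3.206 Ω
I_n = V_th/R_th = 13.74/3.206 = 4.286 A, and R_n = R_th = 3.206 Ω

Final answer: I_n = 4.286 A, R_n = 3.206 Ω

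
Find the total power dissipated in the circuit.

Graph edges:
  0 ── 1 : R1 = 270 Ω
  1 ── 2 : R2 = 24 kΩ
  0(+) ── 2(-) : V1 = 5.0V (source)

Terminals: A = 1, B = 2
Nodal analysis, taking node 2 as the 0 V reference.
Source V1 fixes V_0 = 5 V.
KCL at each unknown node (sum of currents leaving = 0; resistances in Ω):
  Node 1: (V_1 - 5)/270 + (V_1 - 0)/24000 = 0
Collecting terms: 0.003745 × V_1 = 0.01852  =>  V_1 = 4.944 V
Power in each resistor, P = (ΔV)²/R:
  P_R1 = (5 - 4.944)²/270 = 0.00001146 W
  P_R2 = (4.944 - 0)²/24000 = 0.001019 W
P_total = P_R1 + P_R2 = 0.00103 W

Final answer: 0.00103 W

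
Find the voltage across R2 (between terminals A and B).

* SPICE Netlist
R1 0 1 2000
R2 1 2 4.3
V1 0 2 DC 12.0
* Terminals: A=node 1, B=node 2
R1 and R2 are in series across V1 (node 0 → node 1 → node 2), and the output A–B is taken across R2, so this is a voltage divider.
Series current: I = V1/(R1 + R2) = 12/(2000 + 4.3) = 12/2004 = 0.005987 A
V_R2 = I × R2 = V1 × R2/(R1 + R2) = 12 × 4.3/2004 = 0.02574 V

Final answer: 0.02574 V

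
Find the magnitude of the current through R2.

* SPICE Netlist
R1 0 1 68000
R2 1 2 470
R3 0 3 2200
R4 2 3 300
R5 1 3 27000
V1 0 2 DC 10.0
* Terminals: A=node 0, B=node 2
Nodal analysis, taking node 2 as the 0 V reference.
Source V1 fixes V_0 = 10 V.
KCL at each unknown node (sum of currents leaving = 0; resistances in Ω):
  Node 1: (V_1 - 10)/68000 + (V_1 - 0)/470 + (V_1 - V_3)/27000 = 0
  Node 3: (V_3 - 10)/2200 + (V_3 - 0)/300 + (V_3 - V_1)/27000 = 0
Collecting terms (coefficients in siemens):
  0.002179·V_1 - 0.00003704·V_3 = 0.0001471
  0.003825·V_3 - 0.00003704·V_1 = 0.004545
Determinant D = (0.002179)(0.003825) - (-0.00003704)(-0.00003704) = 0.000008335
V_1 = [(0.0001471)(0.003825) - (-0.00003704)(0.004545)]/D = 0.08769 V
V_3 = [(0.002179)(0.004545) - (0.0001471)(-0.00003704)]/D = 1.189 V
I_R2 = (V_1 - V_2)/R2 = (0.08769 - 0)/470 = 0.0001866 A
|I_R2| = 0.0001866 A

Final answer: |I_R2| = 0.0001866 A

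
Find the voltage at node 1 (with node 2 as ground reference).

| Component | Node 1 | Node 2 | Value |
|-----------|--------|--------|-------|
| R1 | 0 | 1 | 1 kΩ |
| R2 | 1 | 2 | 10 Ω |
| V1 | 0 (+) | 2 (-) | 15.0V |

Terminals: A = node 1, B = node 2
Nodal analysis, taking node 2 as the 0 V reference.
Source V1 fixes V_0 = 15 V.
KCL at each unknown node (sum of currents leaving = 0; resistances in Ω):
  Node 1: (V_1 - 15)/1000 + (V_1 - 0)/10 = 0
Collecting terms: 0.101 × V_1 = 0.015  =>  V_1 = 0.1485 V
The requested potential is V_1 = 0.1485 V.

Final answer: V_1 = 0.1485 V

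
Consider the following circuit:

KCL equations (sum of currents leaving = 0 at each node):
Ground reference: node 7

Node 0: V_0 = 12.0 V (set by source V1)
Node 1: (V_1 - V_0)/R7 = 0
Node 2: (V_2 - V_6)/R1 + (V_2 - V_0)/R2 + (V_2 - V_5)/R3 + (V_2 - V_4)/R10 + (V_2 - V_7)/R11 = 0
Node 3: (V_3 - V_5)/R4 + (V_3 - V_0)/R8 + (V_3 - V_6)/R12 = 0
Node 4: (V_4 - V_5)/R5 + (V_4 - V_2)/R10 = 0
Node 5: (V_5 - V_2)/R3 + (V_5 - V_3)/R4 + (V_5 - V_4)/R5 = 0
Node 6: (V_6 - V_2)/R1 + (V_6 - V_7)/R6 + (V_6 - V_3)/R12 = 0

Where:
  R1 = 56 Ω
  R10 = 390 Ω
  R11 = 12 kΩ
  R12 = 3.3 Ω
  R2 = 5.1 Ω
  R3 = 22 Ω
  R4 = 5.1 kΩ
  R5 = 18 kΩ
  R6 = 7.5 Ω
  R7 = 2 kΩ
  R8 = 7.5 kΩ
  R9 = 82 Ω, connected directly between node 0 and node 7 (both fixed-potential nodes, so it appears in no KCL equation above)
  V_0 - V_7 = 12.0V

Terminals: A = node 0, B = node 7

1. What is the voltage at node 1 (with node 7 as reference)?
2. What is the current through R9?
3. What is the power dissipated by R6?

Nodal analysis, taking node 7 as the 0 V reference.
Source V1 fixes V_0 = 12 V.
KCL at each unknown node (sum of currents leaving = 0; resistances in Ω):
  Node 1: (V_1 - 12)/2000 = 0
  Node 2: (V_2 - V_6)/56 + (V_2 - 12)/5.1 + (V_2 - V_5)/22 + (V_2 - V_4)/390 + (V_2 - 0)/12000 = 0
  Node 3: (V_3 - V_5)/5100 + (V_3 - 12)/7500 + (V_3 - V_6)/3.3 = 0
  Node 4: (V_4 - V_5)/18000 + (V_4 - V_2)/390 = 0
  Node 5: (V_5 - V_2)/22 + (V_5 - V_3)/5100 + (V_5 - V_4)/18000 = 0
  Node 6: (V_6 - V_2)/56 + (V_6 - 0)/7.5 + (V_6 - V_3)/3.3 = 0
Collecting terms (coefficients in siemens):
  0.0005·V_1 = 0.006
  0.262·V_2 - 0.002564·V_4 - 0.04545·V_5 - 0.01786·V_6 = 2.353
  0.3034·V_3 - 0.0001961·V_5 - 0.303·V_6 = 0.0016
  0.00262·V_4 - 0.002564·V_2 - 0.00005556·V_5 = 0
  0.04571·V_5 - 0.04545·V_2 - 0.0001961·V_3 - 0.00005556·V_4 = 0
  0.4542·V_6 - 0.01786·V_2 - 0.303·V_3 = 0
Solving these 6 simultaneous equations (Gaussian elimination) gives:
  V_1 = 12 V, V_2 = 11.1 V, V_3 = 1.344 V, V_4 = 11.1 V
  V_5 = 11.05 V, V_6 = 1.333 V
Part 1:
  Read off the nodal solution: V_1 = 12 V
Part 2:
  I_R9 = (V_0 - V_7)/R9 = (12 - 0)/82 = 0.1463 A
  Magnitude: I_R9 = 0.1463 A
Part 3:
  I_R6 = (V_6 - V_7)/R6 = (1.333 - 0)/7.5 = 0.1777 A
  P_R6 = I_R6² × R6 = (0.1777)² × 7.5 = 0.2368 W

Final answers:
1. V_1 = 12 V
2. I_R9 = 0.1463 A
3. P_R6 = 0.2368 W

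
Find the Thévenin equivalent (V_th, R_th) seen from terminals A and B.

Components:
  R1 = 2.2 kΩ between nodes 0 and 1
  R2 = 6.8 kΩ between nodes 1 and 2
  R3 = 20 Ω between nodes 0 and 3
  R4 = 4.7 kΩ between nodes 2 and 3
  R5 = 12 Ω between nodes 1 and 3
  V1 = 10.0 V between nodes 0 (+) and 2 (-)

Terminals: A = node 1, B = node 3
Step 1 — V_th is the open-circuit voltage V_A - V_B (nothing connected across the terminals).
Nodal analysis, taking node 2 as the 0 V reference.
Source V1 fixes V_0 = 10 V.
KCL at each unknown node (sum of currents leaving = 0; resistances in Ω):
  Node 1: (V_1 - 10)/2200 + (V_1 - 0)/6800 + (V_1 - V_3)/12 = 0
  Node 3: (V_3 - 10)/20 + (V_3 - 0)/4700 + (V_3 - V_1)/12 = 0
Collecting terms (coefficients in siemens):
  0.08393·V_1 - 0.08333·V_3 = 0.004545
  0.1335·V_3 - 0.08333·V_1 = 0.5
Determinant D = (0.08393)(0.1335) - (-0.08333)(-0.08333) = 0.004265
V_1 = [(0.004545)(0.1335) - (-0.08333)(0.5)]/D = 9.912 V
V_3 = [(0.08393)(0.5) - (0.004545)(-0.08333)]/D = 9.929 V
V_th = V_1 - V_3 = 9.912 - 9.929 = -0.01701 V
Step 2 — R_th: zero the source — replace V1 by a short circuit (node 2 merges into node 0) — and find the resistance seen between A (node 1) and B (node 3).
Reduce the network between node 1 (A) and node 3 (B) by series/parallel combination:
  Rp1 = R1 ‖ R2 (parallel, both between nodes 0 and 1) = 1/(1/2200 + 1/6800) = 1662 Ω
  Rp2 = R3 ‖ R4 (parallel, both between nodes 0 and 3) = 1/(1/20 + 1/4700) = 19.92 Ω
  Rs1 = Rp1 + Rp2 (series, joined only at node 0) = 1662 + 19.92 = 1682 Ω
  Rp3 = R5 ‖ Rs1 (parallel, both between nodes 1 and 3) = 1/(1/12 + 1/1682) = 11.92 Ω
R_th = 11.92 Ω

Final answer: V_th = -0.01701 V, R_th = 11.92 Ω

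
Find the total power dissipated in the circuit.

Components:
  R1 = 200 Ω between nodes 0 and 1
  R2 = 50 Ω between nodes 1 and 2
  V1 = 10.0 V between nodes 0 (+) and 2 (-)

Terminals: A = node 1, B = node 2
Nodal analysis, taking node 2 as the 0 V reference.
Source V1 fixes V_0 = 10 V.
KCL at each unknown node (sum of currents leaving = 0; resistances in Ω):
  Node 1: (V_1 - 10)/200 + (V_1 - 0)/50 = 0
Collecting terms: 0.025 × V_1 = 0.05  =>  V_1 = 2 V
Power in each resistor, P = (ΔV)²/R:
  P_R1 = (10 - 2)²/200 = 0.32 W
  P_R2 = (2 - 0)²/50 = 0.08 W
P_total = P_R1 + P_R2 = 0.4 W

Final answer: 0.4 W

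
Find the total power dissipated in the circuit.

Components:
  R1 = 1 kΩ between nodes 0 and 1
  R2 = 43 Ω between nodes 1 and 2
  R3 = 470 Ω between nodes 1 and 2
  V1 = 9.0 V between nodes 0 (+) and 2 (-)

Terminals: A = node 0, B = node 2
Nodal analysis, taking node 2 as the 0 V reference.
Source V1 fixes V_0 = 9 V.
KCL at each unknown node (sum of currents leaving = 0; resistances in Ω):
  Node 1: (V_1 - 9)/1000 + (V_1 - 0)/43 + (V_1 - 0)/470 = 0
Collecting terms: 0.02638 × V_1 = 0.009  =>  V_1 = 0.3411 V
Power in each resistor, P = (ΔV)²/R:
  P_R1 = (9 - 0.3411)²/1000 = 0.07498 W
  P_R2 = (0.3411 - 0)²/43 = 0.002706 W
  P_R3 = (0.3411 - 0)²/470 = 0.0002476 W
P_total = P_R1 + P_R2 + P_R3 = 0.07793 W

Final answer: 0.07793 W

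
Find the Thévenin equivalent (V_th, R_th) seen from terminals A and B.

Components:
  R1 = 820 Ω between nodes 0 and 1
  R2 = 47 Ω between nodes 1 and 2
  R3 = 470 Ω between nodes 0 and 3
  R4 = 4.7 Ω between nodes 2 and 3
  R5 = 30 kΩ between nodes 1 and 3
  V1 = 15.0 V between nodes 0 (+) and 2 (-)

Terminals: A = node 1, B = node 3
Step 1 — V_th is the open-circuit voltage V_A - V_B (nothing connected across the terminals).
Nodal analysis, taking node 2 as the 0 V reference.
Source V1 fixes V_0 = 15 V.
KCL at each unknown node (sum of currents leaving = 0; resistances in Ω):
  Node 1: (V_1 - 15)/820 + (V_1 - 0)/47 + (V_1 - V_3)/30000 = 0
  Node 3: (V_3 - 15)/470 + (V_3 - 0)/4.7 + (V_3 - V_1)/30000 = 0
Collecting terms (coefficients in siemens):
  0.02253·V_1 - 0.00003333·V_3 = 0.01829
  0.2149·V_3 - 0.00003333·V_1 = 0.03191
Determinant D = (0.02253)(0.2149) - (-0.00003333)(-0.00003333) = 0.004842
V_1 = [(0.01829)(0.2149) - (-0.00003333)(0.03191)]/D = 0.8122 V
V_3 = [(0.02253)(0.03191) - (0.01829)(-0.00003333)]/D = 0.1486 V
V_th = V_1 - V_3 = 0.8122 - 0.1486 = 0.6635 V
Step 2 — R_th: zero the source — replace V1 by a short circuit (node 2 merges into node 0) — and find the resistance seen between A (node 1) and B (node 3).
Reduce the network between node 1 (A) and node 3 (B) by series/parallel combination:
  Rp1 = R1 ‖ R2 (parallel, both between nodes 0 and 1) = 1/(1/820 + 1/47) = 44.45 Ω
  Rp2 = R3 ‖ R4 (parallel, both between nodes 0 and 3) = 1/(1/470 + 1/4.7) = 4.653 Ω
  Rs1 = Rp1 + Rp2 (series, joined only at node 0) = 44.45 + 4.653 = 49.11 Ω
  Rp3 = R5 ‖ Rs1 (parallel, both between nodes 1 and 3) = 1/(1/30000 + 1/49.11) = 49.03 Ω
R_th = 49.03 Ω

Final answer: V_th = 0.6635 V, R_th = 49.03 Ω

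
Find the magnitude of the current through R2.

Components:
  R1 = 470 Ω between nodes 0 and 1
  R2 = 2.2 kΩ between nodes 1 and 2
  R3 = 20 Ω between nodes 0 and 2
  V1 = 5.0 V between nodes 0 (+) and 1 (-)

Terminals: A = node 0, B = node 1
Nodal analysis, taking node 1 as the 0 V reference.
Source V1 fixes V_0 = 5 V.
KCL at each unknown node (sum of currents leaving = 0; resistances in Ω):
  Node 2: (V_2 - 0)/2200 + (V_2 - 5)/20 = 0
Collecting terms: 0.05045 × V_2 = 0.25  =>  V_2 = 4.955 V
I_R2 = (V_1 - V_2)/R2 = (0 - 4.955)/2200 = -0.002252 A
|I_R2| = 0.002252 A

Final answer: |I_R2| = 0.002252 A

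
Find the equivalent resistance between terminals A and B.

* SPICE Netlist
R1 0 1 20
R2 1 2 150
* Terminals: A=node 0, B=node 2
Reduce the network between node 0 (A) and node 2 (B) by series/parallel combination:
  Rs1 = R1 + R2 (series, joined only at node 1) = 20 + 150 = 170 Ω
R_eq = 170 Ω

Final answer: 170 Ω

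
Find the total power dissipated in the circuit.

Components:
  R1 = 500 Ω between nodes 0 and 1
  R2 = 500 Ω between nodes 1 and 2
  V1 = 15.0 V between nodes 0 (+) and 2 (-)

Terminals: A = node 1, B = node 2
Nodal analysis, taking node 2 as the 0 V reference.
Source V1 fixes V_0 = 15 V.
KCL at each unknown node (sum of currents leaving = 0; resistances in Ω):
  Node 1: (V_1 - 15)/500 + (V_1 - 0)/500 = 0
Collecting terms: 0.004 × V_1 = 0.03  =>  V_1 = 7.5 V
Power in each resistor, P = (ΔV)²/R:
  P_R1 = (15 - 7.5)²/500 = 0.1125 W
  P_R2 = (7.5 - 0)²/500 = 0.1125 W
P_total = P_R1 + P_R2 = 0.225 W

Final answer: 0.225 W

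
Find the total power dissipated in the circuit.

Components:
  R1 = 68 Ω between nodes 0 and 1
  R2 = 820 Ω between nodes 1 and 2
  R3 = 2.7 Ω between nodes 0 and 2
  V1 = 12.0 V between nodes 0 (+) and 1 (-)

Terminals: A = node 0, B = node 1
Nodal analysis, taking node 1 as the 0 V reference.
Source V1 fixes V_0 = 12 V.
KCL at each unknown node (sum of currents leaving = 0; resistances in Ω):
  Node 2: (V_2 - 0)/820 + (V_2 - 12)/2.7 = 0
Collecting terms: 0.3716 × V_2 = 4.444  =>  V_2 = 11.96 V
Power in each resistor, P = (ΔV)²/R:
  P_R1 = (12 - 0)²/68 = 2.118 W
  P_R2 = (0 - 11.96)²/820 = 0.1745 W
  P_R3 = (12 - 11.96)²/2.7 = 0.0005744 W
P_total = P_R1 + P_R2 + P_R3 = 2.293 W

Final answer: 2.293 W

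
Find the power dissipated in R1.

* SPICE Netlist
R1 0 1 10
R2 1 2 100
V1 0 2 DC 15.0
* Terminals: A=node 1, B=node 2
Nodal analysis, taking node 2 as the 0 V reference.
Source V1 fixes V_0 = 15 V.
KCL at each unknown node (sum of currents leaving = 0; resistances in Ω):
  Node 1: (V_1 - 15)/10 + (V_1 - 0)/100 = 0
Collecting terms: 0.11 × V_1 = 1.5  =>  V_1 = 13.64 V
I_R1 = (V_0 - V_1)/R1 = (15 - 13.64)/10 = 0.1364 A
P_R1 = I_R1² × R1 = (0.1364)² × 10 = 0.186 W

Final answer: 0.186 W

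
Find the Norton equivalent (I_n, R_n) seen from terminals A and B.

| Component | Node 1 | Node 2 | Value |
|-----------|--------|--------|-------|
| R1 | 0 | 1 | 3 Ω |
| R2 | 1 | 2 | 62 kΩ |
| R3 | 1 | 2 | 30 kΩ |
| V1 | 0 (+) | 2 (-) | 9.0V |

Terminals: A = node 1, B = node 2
Find the Thévenin equivalent first; then I_n = V_th/R_th and R_n = R_th.
Step 1 — V_th is the open-circuit voltage V_A - V_B (nothing connected across the terminals).
Nodal analysis, taking node 2 as the 0 V reference.
Source V1 fixes V_0 = 9 V.
KCL at each unknown node (sum of currents leaving = 0; resistances in Ω):
  Node 1: (V_1 - 9)/3 + (V_1 - 0)/62000 + (V_1 - 0)/30000 = 0
Collecting terms: 0.3334 × V_1 = 3  =>  V_1 = 8.999 V
V_th = V_1 - V_2 = 8.999 - 0 = 8.999 V
Step 2 — R_th: zero the source — replace V1 by a short circuit (node 2 merges into node 0) — and find the resistance seen between A (node 1) and B (node 0).
Reduce the network between node 1 (A) and node 0 (B) by series/parallel combination:
  Rp1 = R1 ‖ R2 ‖ R3 (parallel, all between nodes 0 and 1) = 1/(1/3 + 1/62000 + 1/30000) = 3 Ω
R_th = 3 Ω
I_n = V_th/R_th = 8.999/3 = 3 A, and R_n = R_th = 3 Ω

Final answer: I_n = 3 A, R_n = 3 Ω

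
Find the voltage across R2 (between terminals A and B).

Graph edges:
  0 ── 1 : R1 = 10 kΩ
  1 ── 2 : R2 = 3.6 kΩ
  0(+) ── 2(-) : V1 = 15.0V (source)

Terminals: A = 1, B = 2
R1 and R2 are in series across V1 (node 0 → node 1 → node 2), and the output A–B is taken across R2, so this is a voltage divider.
Series current: I = V1/(R1 + R2) = 15/(10000 + 3600) = 15/13600 = 0.001103 A
V_R2 = I × R2 = V1 × R2/(R1 + R2) = 15 × 3600/13600 = 3.971 V

Final answer: 3.971 V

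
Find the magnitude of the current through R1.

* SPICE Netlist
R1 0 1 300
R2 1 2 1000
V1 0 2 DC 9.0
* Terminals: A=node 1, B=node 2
Nodal analysis, taking node 2 as the 0 V reference.
Source V1 fixes V_0 = 9 V.
KCL at each unknown node (sum of currents leaving = 0; resistances in Ω):
  Node 1: (V_1 - 9)/300 + (V_1 - 0)/1000 = 0
Collecting terms: 0.004333 × V_1 = 0.03  =>  V_1 = 6.923 V
I_R1 = (V_0 - V_1)/R1 = (9 - 6.923)/300 = 0.006923 A
|I_R1| = 0.006923 A

Final answer: |I_R1| = 0.006923 A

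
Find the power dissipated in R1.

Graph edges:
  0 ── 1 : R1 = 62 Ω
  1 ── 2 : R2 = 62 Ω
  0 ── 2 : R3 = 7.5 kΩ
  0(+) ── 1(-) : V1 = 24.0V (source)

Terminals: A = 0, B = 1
Nodal analysis, taking node 1 as the 0 V reference.
Source V1 fixes V_0 = 24 V.
KCL at each unknown node (sum of currents leaving = 0; resistances in Ω):
  Node 2: (V_2 - 0)/62 + (V_2 - 24)/7500 = 0
Collecting terms: 0.01626 × V_2 = 0.0032  =>  V_2 = 0.1968 V
I_R1 = (V_0 - V_1)/R1 = (24 - 0)/62 = 0.3871 A
P_R1 = I_R1² × R1 = (0.3871)² × 62 = 9.29 W

Final answer: 9.29 W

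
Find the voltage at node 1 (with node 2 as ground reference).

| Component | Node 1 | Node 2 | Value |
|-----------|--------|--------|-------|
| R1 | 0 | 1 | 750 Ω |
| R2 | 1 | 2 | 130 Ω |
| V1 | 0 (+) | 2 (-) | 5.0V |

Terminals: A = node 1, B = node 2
Nodal analysis, taking node 2 as the 0 V reference.
Source V1 fixes V_0 = 5 V.
KCL at each unknown node (sum of currents leaving = 0; resistances in Ω):
  Node 1: (V_1 - 5)/750 + (V_1 - 0)/130 = 0
Collecting terms: 0.009026 × V_1 = 0.006667  =>  V_1 = 0.7386 V
The requested potential is V_1 = 0.7386 V.

Final answer: V_1 = 0.7386 V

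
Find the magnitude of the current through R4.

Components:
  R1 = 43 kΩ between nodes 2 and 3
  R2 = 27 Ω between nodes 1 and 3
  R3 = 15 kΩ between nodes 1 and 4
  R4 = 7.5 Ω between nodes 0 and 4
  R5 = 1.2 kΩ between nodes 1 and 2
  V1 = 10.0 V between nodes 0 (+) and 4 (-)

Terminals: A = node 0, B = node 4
Nodal analysis, taking node 4 as the 0 V reference.
Source V1 fixes V_0 = 10 V.
KCL at each unknown node (sum of currents leaving = 0; resistances in Ω):
  Node 1: (V_1 - V_3)/27 + (V_1 - 0)/15000 + (V_1 - V_2)/1200 = 0
  Node 2: (V_2 - V_3)/43000 + (V_2 - V_1)/1200 = 0
  Node 3: (V_3 - V_2)/43000 + (V_3 - V_1)/27 = 0
Collecting terms (coefficients in siemens):
  0.03794·V_1 - 0.0008333·V_2 - 0.03704·V_3 = 0
  0.0008566·V_2 - 0.0008333·V_1 - 0.00002326·V_3 = 0
  0.03706·V_3 - 0.03704·V_1 - 0.00002326·V_2 = 0
Solving these 3 simultaneous equations (Gaussian elimination) gives:
  V_1 = 0 V, V_2 = 0 V, V_3 = 0 V
I_R4 = (V_0 - V_4)/R4 = (10 - 0)/7.5 = 1.333 A
|I_R4| = 1.333 A

Final answer: |I_R4| = 1.333 A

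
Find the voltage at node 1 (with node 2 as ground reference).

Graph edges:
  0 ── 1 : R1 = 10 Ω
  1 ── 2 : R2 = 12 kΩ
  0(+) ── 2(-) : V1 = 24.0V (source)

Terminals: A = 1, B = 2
Nodal analysis, taking node 2 as the 0 V reference.
Source V1 fixes V_0 = 24 V.
KCL at each unknown node (sum of currents leaving = 0; resistances in Ω):
  Node 1: (V_1 - 24)/10 + (V_1 - 0)/12000 = 0
Collecting terms: 0.1001 × V_1 = 2.4  =>  V_1 = 23.98 V
The requested potential is V_1 = 23.98 V.

Final answer: V_1 = 23.98 V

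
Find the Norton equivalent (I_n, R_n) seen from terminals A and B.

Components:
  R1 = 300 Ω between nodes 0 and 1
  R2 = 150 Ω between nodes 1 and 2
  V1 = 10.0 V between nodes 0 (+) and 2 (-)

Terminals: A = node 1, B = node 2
Find the Thévenin equivalent first; then I_n = V_th/R_th and R_n = R_th.
Step 1 — V_th is the open-circuit voltage V_A - V_B (nothing connected across the terminals).
Nodal analysis, taking node 2 as the 0 V reference.
Source V1 fixes V_0 = 10 V.
KCL at each unknown node (sum of currents leaving = 0; resistances in Ω):
  Node 1: (V_1 - 10)/300 + (V_1 - 0)/150 = 0
Collecting terms: 0.01 × V_1 = 0.03333  =>  V_1 = 3.333 V
V_th = V_1 - V_2 = 3.333 - 0 = 3.333 V
Step 2 — R_th: zero the source — replace V1 by a short circuit (node 2 merges into node 0) — and find the resistance seen between A (node 1) and B (node 0).
Reduce the network between node 1 (A) and node 0 (B) by series/parallel combination:
  Rp1 = R1 ‖ R2 (parallel, both between nodes 0 and 1) = 1/(1/300 + 1/150) = 100 Ω
R_th = 100 Ω
I_n = V_th/R_th = 3.333/100 = 0.03333 A, and R_n = R_th = 100 Ω

Final answer: I_n = 0.03333 A, R_n = 100 Ω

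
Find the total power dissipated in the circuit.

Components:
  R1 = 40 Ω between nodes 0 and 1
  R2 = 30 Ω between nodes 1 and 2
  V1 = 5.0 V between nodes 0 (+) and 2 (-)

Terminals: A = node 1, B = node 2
Nodal analysis, taking node 2 as the 0 V reference.
Source V1 fixes V_0 = 5 V.
KCL at each unknown node (sum of currents leaving = 0; resistances in Ω):
  Node 1: (V_1 - 5)/40 + (V_1 - 0)/30 = 0
Collecting terms: 0.05833 × V_1 = 0.125  =>  V_1 = 2.143 V
Power in each resistor, P = (ΔV)²/R:
  P_R1 = (5 - 2.143)²/40 = 0.2041 W
  P_R2 = (2.143 - 0)²/30 = 0.1531 W
P_total = P_R1 + P_R2 = 0.3571 W

Final answer: 0.3571 W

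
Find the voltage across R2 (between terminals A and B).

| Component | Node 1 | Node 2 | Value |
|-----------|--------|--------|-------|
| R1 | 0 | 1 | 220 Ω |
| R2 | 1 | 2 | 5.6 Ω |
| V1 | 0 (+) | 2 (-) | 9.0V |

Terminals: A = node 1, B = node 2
R1 and R2 are in series across V1 (node 0 → node 1 → node 2), and the output A–B is taken across R2, so this is a voltage divider.
Series current: I = V1/(R1 + R2) = 9/(220 + 5.6) = 9/225.6 = 0.03989 A
V_R2 = I × R2 = V1 × R2/(R1 + R2) = 9 × 5.6/225.6 = 0.2234 V

Final answer: 0.2234 V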